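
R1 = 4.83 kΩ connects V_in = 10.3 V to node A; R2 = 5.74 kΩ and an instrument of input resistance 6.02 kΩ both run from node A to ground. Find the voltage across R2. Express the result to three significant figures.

First combine the lower leg with the load: R2 ‖ R_L = 2.938 kΩ.
Then V_out = V_in · R2'/(R1 + R2') = 10.3 × 2.938/7.768 = 3.896 V.
(Unloaded it would be 5.59 V; the load pulls it down.)

V_out ≈ 3.90 V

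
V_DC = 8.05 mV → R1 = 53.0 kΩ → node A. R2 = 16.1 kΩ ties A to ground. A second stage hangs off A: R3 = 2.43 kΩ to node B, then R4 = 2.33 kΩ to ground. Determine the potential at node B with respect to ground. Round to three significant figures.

Node A sees R2 in parallel with the series input of stage 2, R3 + R4 = 4.760 kΩ.
R2 ‖ (R3+R4) = 3.674 kΩ.
V_A = 8.05 × 3.674/(53.0 + 3.674) = 0.5218 mV.
Stage 2 is unloaded, so V_B = V_A · R4/(R3+R4) = 0.5218 × 2.33/4.760 = 0.2554 mV.

V_B ≈ 0.255 mV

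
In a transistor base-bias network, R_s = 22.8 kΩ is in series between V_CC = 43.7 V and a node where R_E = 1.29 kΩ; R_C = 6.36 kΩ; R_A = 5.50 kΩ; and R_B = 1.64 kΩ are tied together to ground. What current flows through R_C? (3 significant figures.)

Combine the parallel branches: R_p = (1/1.29 + 1/6.36 + 1/5.50 + 1/1.64)⁻¹ = 0.5800 kΩ.
V_A by voltage divider: V_A = 43.7 × 0.5800/(22.8 + 0.5800) = 1.084 V.
I(R_C) = V_A / R_C = 1.084/6.36 = 0.1705 mA.

I ≈ 0.170 mA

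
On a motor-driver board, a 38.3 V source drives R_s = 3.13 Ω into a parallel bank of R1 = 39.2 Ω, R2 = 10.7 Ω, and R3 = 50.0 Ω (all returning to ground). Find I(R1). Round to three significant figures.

I ≈ 0.681 A

Combine the parallel branches: R_p = (1/39.2 + 1/10.7 + 1/50.0)⁻¹ = 7.196 Ω.
Node voltage V_A = V_CC · R_p/(R_s + R_p) = 38.3 × 0.6969 = 26.69 V.
Branch current I = V_A/R1 = 26.69/39.2 = 0.6809 A.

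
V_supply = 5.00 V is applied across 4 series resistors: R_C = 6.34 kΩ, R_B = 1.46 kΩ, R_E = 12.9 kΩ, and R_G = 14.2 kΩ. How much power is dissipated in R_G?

P ≈ 0.291 mW

ΣR = 34.90 kΩ → I = 5.00/34.90 = 0.1433 mA.
V(R_G) = I·R = 2.034 V; P = V·I = 2.034 × 0.1433 = 0.2915 mW.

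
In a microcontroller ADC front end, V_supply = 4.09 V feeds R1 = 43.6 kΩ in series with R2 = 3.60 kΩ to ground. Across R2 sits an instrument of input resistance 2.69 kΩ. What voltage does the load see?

V_out ≈ 0.139 V

The load sits in parallel with R2, giving an effective lower resistance R2' = R2·R_L/(R2+R_L) = 1.540 kΩ.
Then V_out = V_supply · R2'/(R1 + R2') = 4.09 × 1.540/45.14 = 0.1395 V.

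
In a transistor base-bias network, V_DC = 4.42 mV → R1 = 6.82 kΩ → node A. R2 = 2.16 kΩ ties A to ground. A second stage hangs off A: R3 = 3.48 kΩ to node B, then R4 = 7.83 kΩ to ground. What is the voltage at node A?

Node A sees R2 in parallel with the series input of stage 2, R3 + R4 = 11.31 kΩ.
R2 ‖ (R3+R4) = 1.814 kΩ.
V_A = 4.42 × 1.814/(6.82 + 1.814) = 0.9285 mV.

V_A ≈ 0.928 mV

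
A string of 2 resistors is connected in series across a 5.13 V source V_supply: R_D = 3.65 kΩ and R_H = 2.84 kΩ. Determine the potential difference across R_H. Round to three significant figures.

V ≈ 2.24 V

ΣR = 3.65 + 2.84 = 6.490 kΩ.
Voltage divider: V = V_supply · (2.840 / 6.490) = 5.13 × 0.4376 = 2.245 V.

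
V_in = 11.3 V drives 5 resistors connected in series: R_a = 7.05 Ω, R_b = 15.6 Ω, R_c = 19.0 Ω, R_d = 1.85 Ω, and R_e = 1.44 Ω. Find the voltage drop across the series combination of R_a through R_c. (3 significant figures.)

V ≈ 10.5 V

Total series resistance ΣR = 7.05 + 15.6 + 19.0 + 1.85 + 1.44 = 44.94 Ω.
R_{R_a..R_c} = 7.05 + 15.6 + 19.0 = 41.65 Ω.
V = V_in · R/ΣR = 11.3 × 0.9268 = 10.47 V.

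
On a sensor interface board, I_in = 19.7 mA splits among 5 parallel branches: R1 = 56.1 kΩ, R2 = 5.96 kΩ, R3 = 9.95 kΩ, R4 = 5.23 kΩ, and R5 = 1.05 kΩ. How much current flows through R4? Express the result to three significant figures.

ΣG = 1/56.1 + 1/5.96 + 1/9.95 + 1/5.23 + 1/1.05 = 1.430.
By the current-divider rule, I = I_in · G_k/ΣG = 19.7 × 0.1337 = 2.635 mA.

I ≈ 2.63 mA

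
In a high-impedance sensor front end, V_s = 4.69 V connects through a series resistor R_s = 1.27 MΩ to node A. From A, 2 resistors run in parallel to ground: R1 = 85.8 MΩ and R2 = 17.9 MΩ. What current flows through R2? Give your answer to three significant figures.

I ≈ 0.241 µA

Parallel bank: R_p = 1/(1/85.8 + 1/17.9) = 14.81 MΩ.
V_A = 4.69 × 14.81/16.08 = 4.320 V.
Branch current I = V_A/R2 = 4.320/17.9 = 0.2413 µA.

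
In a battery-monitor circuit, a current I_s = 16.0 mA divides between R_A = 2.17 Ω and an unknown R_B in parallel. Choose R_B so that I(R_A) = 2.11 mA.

R_B ≈ 0.330 Ω

The fraction through R_A equals R_B/(R_A+R_B).
With f = 0.1319, R_B = R_A · f/(1−f) = 2.17 × 0.1519 = 0.3296 Ω.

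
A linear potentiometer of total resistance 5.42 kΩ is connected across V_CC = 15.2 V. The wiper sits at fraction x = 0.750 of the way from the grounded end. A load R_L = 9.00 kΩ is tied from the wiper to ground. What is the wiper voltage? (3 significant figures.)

The pot divides into 1.355 kΩ above the wiper and 4.065 kΩ below.
R_L loads the lower segment: effective lower R = 2.800 kΩ.
Then V_out = V_CC · 2.800/(1.355 + 2.800) = 10.24 V.
(Unloaded: V_out = x·V_CC = 11.4 V.)

V_out ≈ 10.2 V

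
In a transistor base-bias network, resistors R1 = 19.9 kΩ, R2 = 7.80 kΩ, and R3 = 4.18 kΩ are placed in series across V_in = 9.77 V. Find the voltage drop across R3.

Total series resistance ΣR = 19.9 + 7.80 + 4.18 = 31.88 kΩ.
By the voltage-divider rule, V = 9.77 × 4.180/31.88 = 1.281 V.

V ≈ 1.28 V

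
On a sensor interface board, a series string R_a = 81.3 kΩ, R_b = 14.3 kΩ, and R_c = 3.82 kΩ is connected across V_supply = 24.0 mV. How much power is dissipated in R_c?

P ≈ 0.223 nW

ΣR = 99.42 kΩ → I = 24.0/99.42 = 0.2414 µA.
P = I²R = 0.05827 × 3.82 = 0.2226 nW.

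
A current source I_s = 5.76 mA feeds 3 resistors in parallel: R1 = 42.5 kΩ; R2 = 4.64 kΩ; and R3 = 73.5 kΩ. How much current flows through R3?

I ≈ 0.310 mA

ΣG = 1/42.5 + 1/4.64 + 1/73.5 = 0.2527.
By the current-divider rule, I = I_s · G_k/ΣG = 5.76 × 0.05385 = 0.3102 mA.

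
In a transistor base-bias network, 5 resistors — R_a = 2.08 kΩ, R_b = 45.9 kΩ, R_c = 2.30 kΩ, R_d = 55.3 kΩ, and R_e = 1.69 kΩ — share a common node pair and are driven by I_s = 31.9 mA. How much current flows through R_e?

I ≈ 12.2 mA

Conductances: ΣG = 1/2.08 + 1/45.9 + 1/2.30 + 1/55.3 + 1/1.69 = 1.547 (1/kΩ).
Current divider: I(R_e) = I_s · G_k/ΣG = 31.9 × (0.5917/1.547) = 31.9 × 0.3825 = 12.20 mA.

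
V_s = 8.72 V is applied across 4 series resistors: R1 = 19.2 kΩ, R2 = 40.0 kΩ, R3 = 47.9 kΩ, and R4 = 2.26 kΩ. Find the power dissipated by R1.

P ≈ 0.122 mW

Series current I = V_s/ΣR = 8.72/109.4 = 0.07974 mA.
P = I²R = 0.006358 × 19.2 = 0.1221 mW.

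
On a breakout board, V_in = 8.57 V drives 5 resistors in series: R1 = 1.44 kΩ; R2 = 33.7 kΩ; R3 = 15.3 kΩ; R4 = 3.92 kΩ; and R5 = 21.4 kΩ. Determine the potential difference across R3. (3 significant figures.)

V ≈ 1.73 V

Total series resistance ΣR = 1.44 + 33.7 + 15.3 + 3.92 + 21.4 = 75.76 kΩ.
V = V_in · R/ΣR = 8.57 × 0.2020 = 1.731 V.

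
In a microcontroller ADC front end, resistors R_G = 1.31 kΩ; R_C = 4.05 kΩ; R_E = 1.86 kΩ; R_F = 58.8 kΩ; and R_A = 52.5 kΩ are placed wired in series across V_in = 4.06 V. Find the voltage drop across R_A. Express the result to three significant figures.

ΣR = 1.31 + 4.05 + 1.86 + 58.8 + 52.5 = 118.5 kΩ.
Voltage divider: V = V_in · (52.50 / 118.5) = 4.06 × 0.4430 = 1.798 V.

V ≈ 1.80 V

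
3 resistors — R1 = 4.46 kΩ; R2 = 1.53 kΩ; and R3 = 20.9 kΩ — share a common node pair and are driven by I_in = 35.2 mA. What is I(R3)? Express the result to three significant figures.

I ≈ 1.82 mA

ΣG = 1/4.46 + 1/1.53 + 1/20.9 = 0.9257.
By the current-divider rule, I = I_in · G_k/ΣG = 35.2 × 0.05169 = 1.819 mA.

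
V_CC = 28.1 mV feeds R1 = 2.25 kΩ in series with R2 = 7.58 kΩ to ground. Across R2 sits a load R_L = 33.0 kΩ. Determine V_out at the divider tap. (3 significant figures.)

V_out ≈ 20.6 mV

First combine the lower leg with the load: R2 ‖ R_L = 6.164 kΩ.
Now apply the divider: V_out = 28.1 × 0.7326 = 20.59 mV.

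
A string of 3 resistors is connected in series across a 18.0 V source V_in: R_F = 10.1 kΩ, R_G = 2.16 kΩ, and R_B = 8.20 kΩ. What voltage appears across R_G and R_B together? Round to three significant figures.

Total series resistance ΣR = 10.1 + 2.16 + 8.20 = 20.46 kΩ.
R_{R_G..R_B} = 2.16 + 8.20 = 10.36 kΩ.
Voltage divider: V = V_in · (10.36 / 20.46) = 18.0 × 0.5064 = 9.114 V.

V ≈ 9.11 V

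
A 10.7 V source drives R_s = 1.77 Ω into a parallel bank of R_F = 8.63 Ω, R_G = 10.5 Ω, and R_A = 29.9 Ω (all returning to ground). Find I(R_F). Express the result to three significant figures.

Parallel bank: R_p = 1/(1/8.63 + 1/10.5 + 1/29.9) = 4.089 Ω.
V_A = 10.7 × 4.089/5.859 = 7.468 V.
I(R_F) = V_A / R_F = 7.468/8.63 = 0.8653 A.

I ≈ 0.865 A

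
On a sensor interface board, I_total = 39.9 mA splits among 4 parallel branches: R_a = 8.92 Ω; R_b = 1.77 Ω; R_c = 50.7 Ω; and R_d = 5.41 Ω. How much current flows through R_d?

I ≈ 8.37 mA

ΣG = 1/8.92 + 1/1.77 + 1/50.7 + 1/5.41 = 0.8816.
Current divider: I(R_d) = I_total · G_k/ΣG = 39.9 × (0.1848/0.8816) = 39.9 × 0.2097 = 8.365 mA.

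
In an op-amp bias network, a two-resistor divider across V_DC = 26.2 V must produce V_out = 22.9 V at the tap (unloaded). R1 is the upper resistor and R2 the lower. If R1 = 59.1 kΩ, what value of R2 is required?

R2 ≈ 410 kΩ

The divider ratio is R2/(R1+R2) = 22.9/26.2 = 0.8740.
Rearranging, R2 = R1·k/(1−k) = 59.1 × 6.939 = 410.1 kΩ.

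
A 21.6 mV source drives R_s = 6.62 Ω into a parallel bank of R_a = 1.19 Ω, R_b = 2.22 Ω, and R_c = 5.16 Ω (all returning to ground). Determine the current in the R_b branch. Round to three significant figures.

I ≈ 0.899 mA

Combine the parallel branches: R_p = (1/1.19 + 1/2.22 + 1/5.16)⁻¹ = 0.6736 Ω.
V_A by voltage divider: V_A = 21.6 × 0.6736/(6.62 + 0.6736) = 1.995 mV.
I(R_b) = V_A / R_b = 1.995/2.22 = 0.8986 mA.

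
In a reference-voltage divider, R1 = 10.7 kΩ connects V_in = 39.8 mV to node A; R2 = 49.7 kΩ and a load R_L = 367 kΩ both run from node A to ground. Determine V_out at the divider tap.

R2 ‖ R_L = (49.7 × 367)/(49.7 + 367) = 43.77 kΩ.
Voltage divider with the loaded lower leg: V_out = 39.8 × 43.77/(10.7 + 43.77) = 39.8 × 0.8036 = 31.98 mV.

V_out ≈ 32.0 mV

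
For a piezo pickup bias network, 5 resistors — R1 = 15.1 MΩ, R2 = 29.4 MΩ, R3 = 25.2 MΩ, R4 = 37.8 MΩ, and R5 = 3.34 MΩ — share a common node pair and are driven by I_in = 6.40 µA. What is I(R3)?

I ≈ 0.545 µA

Conductances: ΣG = 1/15.1 + 1/29.4 + 1/25.2 + 1/37.8 + 1/3.34 = 0.4658 (1/MΩ).
By the current-divider rule, I = I_in · G_k/ΣG = 6.40 × 0.08520 = 0.5453 µA.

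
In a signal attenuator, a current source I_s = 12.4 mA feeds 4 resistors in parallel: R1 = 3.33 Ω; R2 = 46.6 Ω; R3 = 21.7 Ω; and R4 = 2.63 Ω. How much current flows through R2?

Conductances: ΣG = 1/3.33 + 1/46.6 + 1/21.7 + 1/2.63 = 0.7481 (1/Ω).
Current divider: I(R2) = I_s · G_k/ΣG = 12.4 × (0.02146/0.7481) = 12.4 × 0.02869 = 0.3557 mA.

I ≈ 0.356 mA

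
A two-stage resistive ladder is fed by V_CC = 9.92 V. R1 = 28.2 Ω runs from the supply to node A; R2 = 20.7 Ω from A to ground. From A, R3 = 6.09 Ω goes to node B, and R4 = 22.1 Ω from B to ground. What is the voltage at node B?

Looking into the second stage from A: R3 + R4 = 28.19 Ω appears in parallel with R2.
Effective lower resistance at A: R2 ‖ 28.19 = 11.94 Ω.
First divider: V_A = V_CC · 11.94/(28.2 + 11.94) = 2.950 V.
Then the unloaded second divider: V_B = V_A × R4/(R3+R4) = 2.950 × 0.7840 = 2.313 V.

V_B ≈ 2.31 V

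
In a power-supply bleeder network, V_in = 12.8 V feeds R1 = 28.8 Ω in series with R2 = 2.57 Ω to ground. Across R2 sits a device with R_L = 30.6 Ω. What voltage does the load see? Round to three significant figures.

First combine the lower leg with the load: R2 ‖ R_L = 2.371 Ω.
Voltage divider with the loaded lower leg: V_out = 12.8 × 2.371/(28.8 + 2.371) = 12.8 × 0.07606 = 0.9736 V.

V_out ≈ 0.974 V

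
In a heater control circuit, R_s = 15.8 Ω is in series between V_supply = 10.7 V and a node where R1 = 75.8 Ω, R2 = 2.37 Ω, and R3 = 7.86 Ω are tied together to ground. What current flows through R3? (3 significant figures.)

Parallel bank: R_p = 1/(1/75.8 + 1/2.37 + 1/7.86) = 1.778 Ω.
V_A by voltage divider: V_A = 10.7 × 1.778/(15.8 + 1.778) = 1.082 V.
Branch current I = V_A/R3 = 1.082/7.86 = 0.1377 A.
(Equivalently: I_total = 0.6087 A, then current-divider fraction G_k/ΣG = 0.2262.)

I ≈ 0.138 A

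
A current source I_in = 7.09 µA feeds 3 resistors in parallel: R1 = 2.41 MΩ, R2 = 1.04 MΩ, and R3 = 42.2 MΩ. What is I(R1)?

I ≈ 2.10 µA

Conductances: ΣG = 1/2.41 + 1/1.04 + 1/42.2 = 1.400 (1/MΩ).
R1 takes the fraction G_k/ΣG = 0.4149/1.400 = 0.2963, so I = 7.09 × 0.2963 = 2.101 µA.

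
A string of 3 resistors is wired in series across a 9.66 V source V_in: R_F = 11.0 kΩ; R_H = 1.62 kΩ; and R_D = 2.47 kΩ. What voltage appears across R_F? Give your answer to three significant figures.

ΣR = 11.0 + 1.62 + 2.47 = 15.09 kΩ.
V = V_in · R/ΣR = 9.66 × 0.7290 = 7.042 V.

V ≈ 7.04 V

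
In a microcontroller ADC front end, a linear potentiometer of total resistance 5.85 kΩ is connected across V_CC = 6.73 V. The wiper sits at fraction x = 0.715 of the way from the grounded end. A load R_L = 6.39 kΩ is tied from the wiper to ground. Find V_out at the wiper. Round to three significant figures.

V_out ≈ 4.06 V

Lower segment x·R_p = 4.183 kΩ; upper segment (1−x)·R_p = 1.667 kΩ.
R_L loads the lower segment: effective lower R = 2.528 kΩ.
Then V_out = V_CC · 2.528/(1.667 + 2.528) = 4.055 V.
(Unloaded: V_out = x·V_CC = 4.81 V.)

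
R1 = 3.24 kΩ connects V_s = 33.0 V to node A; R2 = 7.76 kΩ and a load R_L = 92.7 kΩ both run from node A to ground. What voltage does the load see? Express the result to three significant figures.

The load sits in parallel with R2, giving an effective lower resistance R2' = R2·R_L/(R2+R_L) = 7.161 kΩ.
Then V_out = V_s · R2'/(R1 + R2') = 33.0 × 7.161/10.40 = 22.72 V.

V_out ≈ 22.7 V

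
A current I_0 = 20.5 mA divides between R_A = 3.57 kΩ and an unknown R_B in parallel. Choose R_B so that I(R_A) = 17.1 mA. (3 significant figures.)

Two-branch current divider: I_A = I_0 · R_B/(R_A + R_B).
17.1/20.5 = R_B/(R_A + R_B) → R_B = R_A · (0.8341)/(1 − 0.8341) = 3.57 × 5.029 = 17.96 kΩ.

R_B ≈ 18.0 kΩ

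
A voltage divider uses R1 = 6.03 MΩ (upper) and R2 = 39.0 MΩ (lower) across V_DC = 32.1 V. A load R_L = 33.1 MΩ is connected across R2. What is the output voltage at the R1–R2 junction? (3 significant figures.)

V_out ≈ 24.0 V

R2 ‖ R_L = (39.0 × 33.1)/(39.0 + 33.1) = 17.90 MΩ.
Then V_out = V_DC · R2'/(R1 + R2') = 32.1 × 17.90/23.93 = 24.01 V.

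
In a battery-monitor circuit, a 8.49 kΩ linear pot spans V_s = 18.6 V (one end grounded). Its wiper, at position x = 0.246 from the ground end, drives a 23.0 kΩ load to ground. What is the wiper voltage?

The pot divides into 6.401 kΩ above the wiper and 2.089 kΩ below.
Lower segment in parallel with the load: 2.089 ‖ 23.0 = 1.915 kΩ.
Loaded-divider output: V_out = 18.6 × 0.2302 = 4.282 V.
(Unloaded: V_out = x·V_s = 4.58 V.)

V_out ≈ 4.28 V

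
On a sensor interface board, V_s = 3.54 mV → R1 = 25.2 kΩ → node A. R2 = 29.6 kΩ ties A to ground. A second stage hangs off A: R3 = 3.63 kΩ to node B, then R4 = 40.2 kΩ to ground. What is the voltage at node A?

Looking into the second stage from A: R3 + R4 = 43.83 kΩ appears in parallel with R2.
R2 ‖ (R3+R4) = 17.67 kΩ.
V_A = 3.54 × 17.67/(25.2 + 17.67) = 1.459 mV.

V_A ≈ 1.46 mV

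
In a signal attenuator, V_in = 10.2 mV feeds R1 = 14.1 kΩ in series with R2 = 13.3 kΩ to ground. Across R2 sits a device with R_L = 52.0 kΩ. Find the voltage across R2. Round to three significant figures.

V_out ≈ 4.38 mV

R2 ‖ R_L = (13.3 × 52.0)/(13.3 + 52.0) = 10.59 kΩ.
Then V_out = V_in · R2'/(R1 + R2') = 10.2 × 10.59/24.69 = 4.375 mV.
(Unloaded it would be 4.95 mV; the load pulls it down.)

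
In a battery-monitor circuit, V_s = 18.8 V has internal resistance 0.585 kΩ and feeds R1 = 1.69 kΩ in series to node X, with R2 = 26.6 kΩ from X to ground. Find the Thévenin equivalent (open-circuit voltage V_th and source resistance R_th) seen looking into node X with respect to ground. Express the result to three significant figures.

V_th ≈ 17.3 V, R_th ≈ 2.10 kΩ

R1' = 0.585 + 1.69 = 2.275 kΩ (source resistance + R1).
Open-circuit (no load on X): V_th = V_s · R2/(R1' + R2) = 18.8 × 26.6/(2.275 + 26.6) = 17.32 V.
Looking into X with the source shorted: R_th = R1'·R2/(R1'+R2) = 2.275 × 26.6/28.88 = 2.096 kΩ.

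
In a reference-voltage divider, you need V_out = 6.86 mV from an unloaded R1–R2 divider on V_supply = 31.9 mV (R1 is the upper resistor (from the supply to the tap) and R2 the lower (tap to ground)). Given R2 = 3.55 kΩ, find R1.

V_out/V_supply = R2/(R1+R2) = 0.2150.
Rearranging, R1 = R2·(1−k)/k = 3.55 × 3.650 = 12.96 kΩ.

R1 ≈ 13.0 kΩ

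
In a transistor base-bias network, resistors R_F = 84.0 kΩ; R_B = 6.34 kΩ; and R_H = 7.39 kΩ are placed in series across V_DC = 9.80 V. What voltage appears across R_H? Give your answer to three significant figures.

ΣR = 84.0 + 6.34 + 7.39 = 97.73 kΩ.
By the voltage-divider rule, V = 9.80 × 7.390/97.73 = 0.7410 V.

V ≈ 0.741 V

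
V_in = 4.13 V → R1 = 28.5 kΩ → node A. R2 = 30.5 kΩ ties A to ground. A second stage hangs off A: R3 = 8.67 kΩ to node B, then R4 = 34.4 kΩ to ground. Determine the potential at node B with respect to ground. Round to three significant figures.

V_B ≈ 1.27 V

Node A sees R2 in parallel with the series input of stage 2, R3 + R4 = 43.07 kΩ.
Effective lower resistance at A: R2 ‖ 43.07 = 17.86 kΩ.
First divider: V_A = V_in · 17.86/(28.5 + 17.86) = 1.591 V.
Then the unloaded second divider: V_B = V_A × R4/(R3+R4) = 1.591 × 0.7987 = 1.271 V.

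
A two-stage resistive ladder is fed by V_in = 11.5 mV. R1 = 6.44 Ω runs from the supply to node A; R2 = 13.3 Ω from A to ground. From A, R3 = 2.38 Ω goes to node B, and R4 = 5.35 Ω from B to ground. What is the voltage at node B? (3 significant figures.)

Node A sees R2 in parallel with the series input of stage 2, R3 + R4 = 7.730 Ω.
R2 ‖ (R3+R4) = 4.889 Ω.
First divider: V_A = V_in · 4.889/(6.44 + 4.889) = 4.963 mV.
V_B = V_A × 0.6921 = 3.435 mV.

V_B ≈ 3.43 mV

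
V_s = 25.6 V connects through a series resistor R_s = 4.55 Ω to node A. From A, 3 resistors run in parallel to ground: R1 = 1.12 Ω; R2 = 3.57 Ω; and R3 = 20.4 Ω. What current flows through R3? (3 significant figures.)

I ≈ 0.191 A

Combine the parallel branches: R_p = (1/1.12 + 1/3.57 + 1/20.4)⁻¹ = 0.8183 Ω.
V_A = 25.6 × 0.8183/5.368 = 3.902 V.
I(R3) = V_A / R3 = 3.902/20.4 = 0.1913 A.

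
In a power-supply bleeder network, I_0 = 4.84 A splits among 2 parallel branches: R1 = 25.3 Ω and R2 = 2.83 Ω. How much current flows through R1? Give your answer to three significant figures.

I ≈ 0.487 A

For two parallel branches, I_k = I_0 · (other R)/(sum of R).
I(R1) = 4.84 × 2.83/(25.3 + 2.83) = 4.84 × 0.1006 = 0.4869 A.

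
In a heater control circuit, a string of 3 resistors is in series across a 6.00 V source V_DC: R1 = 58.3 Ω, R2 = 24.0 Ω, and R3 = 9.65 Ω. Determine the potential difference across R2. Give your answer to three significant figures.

Series total: ΣR = 58.3 + 24.0 + 9.65 = 91.95 Ω.
V = V_DC · R/ΣR = 6.00 × 0.2610 = 1.566 V.

V ≈ 1.57 V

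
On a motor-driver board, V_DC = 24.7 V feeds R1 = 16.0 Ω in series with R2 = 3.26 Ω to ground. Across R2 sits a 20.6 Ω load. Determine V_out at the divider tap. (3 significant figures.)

First combine the lower leg with the load: R2 ‖ R_L = 2.815 Ω.
Then V_out = V_DC · R2'/(R1 + R2') = 24.7 × 2.815/18.81 = 3.695 V.

V_out ≈ 3.70 V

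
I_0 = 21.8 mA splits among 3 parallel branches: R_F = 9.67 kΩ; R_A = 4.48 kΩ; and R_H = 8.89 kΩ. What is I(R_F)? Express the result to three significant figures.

ΣG = 1/9.67 + 1/4.48 + 1/8.89 = 0.4391.
Current divider: I(R_F) = I_0 · G_k/ΣG = 21.8 × (0.1034/0.4391) = 21.8 × 0.2355 = 5.134 mA.

I ≈ 5.13 mA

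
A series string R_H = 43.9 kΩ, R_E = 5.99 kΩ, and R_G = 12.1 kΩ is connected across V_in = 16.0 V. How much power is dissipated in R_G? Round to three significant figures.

Series current I = V_in/ΣR = 16.0/61.99 = 0.2581 mA.
V(R_G) = I·R = 3.123 V; P = V·I = 3.123 × 0.2581 = 0.8061 mW.

P ≈ 0.806 mW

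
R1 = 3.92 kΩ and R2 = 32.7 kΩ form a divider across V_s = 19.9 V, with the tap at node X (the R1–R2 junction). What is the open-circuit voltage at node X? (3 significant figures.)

V_th ≈ 17.8 V

V_th is the unloaded tap voltage: V_s · R2/(R1+R2) = 19.9 × 0.8930 = 17.77 V.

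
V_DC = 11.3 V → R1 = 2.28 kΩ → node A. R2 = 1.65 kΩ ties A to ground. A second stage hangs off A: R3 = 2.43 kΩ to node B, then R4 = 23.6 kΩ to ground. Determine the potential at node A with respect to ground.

V_A ≈ 4.58 V

Looking into the second stage from A: R3 + R4 = 26.03 kΩ appears in parallel with R2.
R2 ‖ (R3+R4) = 1.552 kΩ.
So V_A = 11.3 × 0.4050 = 4.576 V.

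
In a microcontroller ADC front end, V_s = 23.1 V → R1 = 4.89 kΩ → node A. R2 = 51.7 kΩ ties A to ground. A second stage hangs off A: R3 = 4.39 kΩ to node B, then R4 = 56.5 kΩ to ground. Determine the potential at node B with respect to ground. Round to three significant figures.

The second stage (R3 + R4 = 60.89 kΩ) loads node A in parallel with R2.
R2 ‖ (R3+R4) = 27.96 kΩ.
So V_A = 23.1 × 0.8511 = 19.66 V.
V_B = V_A × 0.9279 = 18.24 V.

V_B ≈ 18.2 V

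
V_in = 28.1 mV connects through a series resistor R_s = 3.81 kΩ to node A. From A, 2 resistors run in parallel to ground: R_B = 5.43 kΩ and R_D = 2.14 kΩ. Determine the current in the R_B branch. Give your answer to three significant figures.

Combine the parallel branches: R_p = (1/5.43 + 1/2.14)⁻¹ = 1.535 kΩ.
Node voltage V_A = V_in · R_p/(R_s + R_p) = 28.1 × 0.2872 = 8.070 mV.
Branch current I = V_A/R_B = 8.070/5.43 = 1.486 µA.
(Check via current divider: I_total = 5.257 µA; share G_k/ΣG = 0.2827 → same result.)

I ≈ 1.49 µA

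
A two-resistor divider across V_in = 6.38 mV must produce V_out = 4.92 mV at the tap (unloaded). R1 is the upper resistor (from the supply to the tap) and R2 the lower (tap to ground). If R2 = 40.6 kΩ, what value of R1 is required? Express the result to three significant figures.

R1 ≈ 12.0 kΩ

Required fraction k = V_out/V_in = 0.7712.
So R1 = R2 · (V_in/V_out − 1) = 40.6 × (6.38/4.92 − 1) = 40.6 × 0.2967 = 12.05 kΩ.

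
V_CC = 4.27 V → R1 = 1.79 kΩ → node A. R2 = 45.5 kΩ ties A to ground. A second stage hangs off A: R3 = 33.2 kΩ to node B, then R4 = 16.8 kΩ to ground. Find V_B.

The second stage (R3 + R4 = 50.00 kΩ) loads node A in parallel with R2.
R2 ‖ (R3+R4) = 23.82 kΩ.
First divider: V_A = V_CC · 23.82/(1.79 + 23.82) = 3.972 V.
V_B = V_A × 0.3360 = 1.334 V.

V_B ≈ 1.33 V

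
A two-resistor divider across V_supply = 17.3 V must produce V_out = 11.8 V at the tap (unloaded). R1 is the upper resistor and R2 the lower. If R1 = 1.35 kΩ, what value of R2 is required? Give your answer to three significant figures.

R2 ≈ 2.90 kΩ

Required fraction k = V_out/V_supply = 0.6821.
R2 = R1 · 0.6821/(1 − 0.6821) = 2.896 kΩ.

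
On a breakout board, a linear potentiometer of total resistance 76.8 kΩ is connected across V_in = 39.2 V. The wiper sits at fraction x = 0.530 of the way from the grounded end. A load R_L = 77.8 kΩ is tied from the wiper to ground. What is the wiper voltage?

The pot divides into 36.10 kΩ above the wiper and 40.70 kΩ below.
(x·R_p) ‖ R_L = 26.72 kΩ.
Loaded-divider output: V_out = 39.2 × 0.4254 = 16.68 V.

V_out ≈ 16.7 V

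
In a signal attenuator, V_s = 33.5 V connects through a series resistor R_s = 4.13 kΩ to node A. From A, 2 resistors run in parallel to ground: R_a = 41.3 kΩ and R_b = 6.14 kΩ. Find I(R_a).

Combine the parallel branches: R_p = (1/41.3 + 1/6.14)⁻¹ = 5.345 kΩ.
Node voltage V_A = V_s · R_p/(R_s + R_p) = 33.5 × 0.5641 = 18.90 V.
I(R_a) = V_A / R_a = 18.90/41.3 = 0.4576 mA.

I ≈ 0.458 mA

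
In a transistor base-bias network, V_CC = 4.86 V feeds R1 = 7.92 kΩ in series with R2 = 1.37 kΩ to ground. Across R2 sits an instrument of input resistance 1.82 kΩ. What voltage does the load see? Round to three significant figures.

The load sits in parallel with R2, giving an effective lower resistance R2' = R2·R_L/(R2+R_L) = 0.7816 kΩ.
Now apply the divider: V_out = 4.86 × 0.08983 = 0.4366 V.
(Unloaded it would be 0.717 V; the load pulls it down.)

V_out ≈ 0.437 V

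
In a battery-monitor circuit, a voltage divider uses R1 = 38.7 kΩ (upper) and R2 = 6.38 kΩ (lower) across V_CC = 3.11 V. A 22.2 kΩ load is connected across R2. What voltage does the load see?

V_out ≈ 0.353 V

First combine the lower leg with the load: R2 ‖ R_L = 4.956 kΩ.
Voltage divider with the loaded lower leg: V_out = 3.11 × 4.956/(38.7 + 4.956) = 3.11 × 0.1135 = 0.3530 V.
(Unloaded it would be 0.440 V; the load pulls it down.)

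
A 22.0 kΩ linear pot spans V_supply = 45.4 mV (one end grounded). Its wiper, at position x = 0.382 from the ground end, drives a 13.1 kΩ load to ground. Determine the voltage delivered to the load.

The pot divides into 13.60 kΩ above the wiper and 8.404 kΩ below.
Lower segment in parallel with the load: 8.404 ‖ 13.1 = 5.120 kΩ.
Then V_out = V_supply · 5.120/(13.60 + 5.120) = 12.42 mV.

V_out ≈ 12.4 mV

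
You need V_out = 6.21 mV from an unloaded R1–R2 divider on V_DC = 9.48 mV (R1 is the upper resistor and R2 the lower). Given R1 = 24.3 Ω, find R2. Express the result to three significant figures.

R2 ≈ 46.1 Ω

V_out/V_DC = R2/(R1+R2) = 0.6551.
So R2 = R1 · V_out/(V_DC − V_out) = 24.3 × 6.21/(9.48 − 6.21) = 24.3 × 1.899 = 46.15 Ω.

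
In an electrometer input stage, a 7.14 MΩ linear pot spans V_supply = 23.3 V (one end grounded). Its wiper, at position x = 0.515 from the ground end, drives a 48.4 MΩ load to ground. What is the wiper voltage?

Split the track: R_lower = x·R_p = 3.677 MΩ, R_upper = (1−x)·R_p = 3.463 MΩ.
R_L loads the lower segment: effective lower R = 3.417 MΩ.
Then V_out = V_supply · 3.417/(3.463 + 3.417) = 11.57 V.
(Unloaded: V_out = x·V_supply = 12.0 V.)

V_out ≈ 11.6 V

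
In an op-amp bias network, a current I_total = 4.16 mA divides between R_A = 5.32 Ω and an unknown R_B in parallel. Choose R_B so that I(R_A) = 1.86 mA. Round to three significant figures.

R_B ≈ 4.30 Ω

Two-branch current divider: I_A = I_total · R_B/(R_A + R_B).
1.86/4.16 = R_B/(R_A + R_B) → R_B = R_A · (0.4471)/(1 − 0.4471) = 5.32 × 0.8087 = 4.302 Ω.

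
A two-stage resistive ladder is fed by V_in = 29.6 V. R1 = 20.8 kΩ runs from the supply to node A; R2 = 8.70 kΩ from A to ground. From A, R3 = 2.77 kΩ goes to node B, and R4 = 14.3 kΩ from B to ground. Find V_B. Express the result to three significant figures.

V_B ≈ 5.38 V

Node A sees R2 in parallel with the series input of stage 2, R3 + R4 = 17.07 kΩ.
Effective lower resistance at A: R2 ‖ 17.07 = 5.763 kΩ.
V_A = 29.6 × 5.763/(20.8 + 5.763) = 6.422 V.
Stage 2 is unloaded, so V_B = V_A · R4/(R3+R4) = 6.422 × 14.3/17.07 = 5.380 V.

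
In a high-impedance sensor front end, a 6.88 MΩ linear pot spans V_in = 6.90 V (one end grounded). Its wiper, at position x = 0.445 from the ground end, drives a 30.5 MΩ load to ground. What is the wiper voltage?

V_out ≈ 2.91 V

The pot divides into 3.818 MΩ above the wiper and 3.062 MΩ below.
R_L loads the lower segment: effective lower R = 2.782 MΩ.
Loaded-divider output: V_out = 6.90 × 0.4215 = 2.908 V.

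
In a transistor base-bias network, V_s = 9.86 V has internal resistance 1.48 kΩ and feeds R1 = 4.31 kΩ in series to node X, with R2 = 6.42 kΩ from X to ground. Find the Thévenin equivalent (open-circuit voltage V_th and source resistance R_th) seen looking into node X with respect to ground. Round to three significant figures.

R1' = 1.48 + 4.31 = 5.790 kΩ (source resistance + R1).
V_th is the unloaded tap voltage: V_s · R2/(R1'+R2) = 9.86 × 0.5258 = 5.184 V.
With V_s suppressed (replaced by a short), R_th = R1' ‖ R2 = (5.790 × 6.42)/(5.790 + 6.42) = 3.044 kΩ.

V_th ≈ 5.18 V, R_th ≈ 3.04 kΩ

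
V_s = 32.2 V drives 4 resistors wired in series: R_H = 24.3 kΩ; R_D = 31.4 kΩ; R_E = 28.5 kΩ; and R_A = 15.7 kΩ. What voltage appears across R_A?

V ≈ 5.06 V

Total series resistance ΣR = 24.3 + 31.4 + 28.5 + 15.7 = 99.90 kΩ.
V = V_s · R/ΣR = 32.2 × 0.1572 = 5.060 V.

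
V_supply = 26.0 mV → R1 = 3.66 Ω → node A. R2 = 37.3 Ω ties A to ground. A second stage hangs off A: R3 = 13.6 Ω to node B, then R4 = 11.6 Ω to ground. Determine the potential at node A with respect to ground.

V_A ≈ 20.9 mV

Looking into the second stage from A: R3 + R4 = 25.20 Ω appears in parallel with R2.
Effective lower resistance at A: R2 ‖ 25.20 = 15.04 Ω.
First divider: V_A = V_supply · 15.04/(3.66 + 15.04) = 20.91 mV.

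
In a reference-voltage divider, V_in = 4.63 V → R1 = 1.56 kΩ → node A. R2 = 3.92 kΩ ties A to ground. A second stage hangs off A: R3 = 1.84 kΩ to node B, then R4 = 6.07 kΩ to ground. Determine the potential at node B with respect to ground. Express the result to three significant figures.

V_B ≈ 2.23 V

Node A sees R2 in parallel with the series input of stage 2, R3 + R4 = 7.910 kΩ.
R2 ‖ (R3+R4) = 2.621 kΩ.
So V_A = 4.63 × 0.6269 = 2.902 V.
Stage 2 is unloaded, so V_B = V_A · R4/(R3+R4) = 2.902 × 6.07/7.910 = 2.227 V.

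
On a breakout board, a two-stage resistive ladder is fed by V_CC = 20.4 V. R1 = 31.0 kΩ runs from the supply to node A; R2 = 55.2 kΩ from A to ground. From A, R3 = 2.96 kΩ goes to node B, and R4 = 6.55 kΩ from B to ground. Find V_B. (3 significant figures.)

Looking into the second stage from A: R3 + R4 = 9.510 kΩ appears in parallel with R2.
Effective lower resistance at A: R2 ‖ 9.510 = 8.112 kΩ.
V_A = 20.4 × 8.112/(31.0 + 8.112) = 4.231 V.
Then the unloaded second divider: V_B = V_A × R4/(R3+R4) = 4.231 × 0.6887 = 2.914 V.

V_B ≈ 2.91 V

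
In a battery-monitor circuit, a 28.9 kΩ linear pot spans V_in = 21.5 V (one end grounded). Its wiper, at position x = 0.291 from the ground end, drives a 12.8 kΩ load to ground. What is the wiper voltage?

Split the track: R_lower = x·R_p = 8.410 kΩ, R_upper = (1−x)·R_p = 20.49 kΩ.
Lower segment in parallel with the load: 8.410 ‖ 12.8 = 5.075 kΩ.
Loaded-divider output: V_out = 21.5 × 0.1985 = 4.268 V.

V_out ≈ 4.27 V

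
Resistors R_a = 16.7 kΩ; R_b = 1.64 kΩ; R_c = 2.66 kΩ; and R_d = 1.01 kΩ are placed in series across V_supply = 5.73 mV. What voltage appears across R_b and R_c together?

ΣR = 16.7 + 1.64 + 2.66 + 1.01 = 22.01 kΩ.
R_{R_b..R_c} = 1.64 + 2.66 = 4.300 kΩ.
Voltage divider: V = V_supply · (4.300 / 22.01) = 5.73 × 0.1954 = 1.119 mV.

V ≈ 1.12 mV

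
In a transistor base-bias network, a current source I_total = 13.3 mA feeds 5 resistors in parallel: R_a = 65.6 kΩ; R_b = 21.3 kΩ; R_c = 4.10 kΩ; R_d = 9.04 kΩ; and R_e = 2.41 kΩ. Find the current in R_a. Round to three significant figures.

I ≈ 0.244 mA

ΣG = 1/65.6 + 1/21.3 + 1/4.10 + 1/9.04 + 1/2.41 = 0.8317.
R_a takes the fraction G_k/ΣG = 0.01524/0.8317 = 0.01833, so I = 13.3 × 0.01833 = 0.2438 mA.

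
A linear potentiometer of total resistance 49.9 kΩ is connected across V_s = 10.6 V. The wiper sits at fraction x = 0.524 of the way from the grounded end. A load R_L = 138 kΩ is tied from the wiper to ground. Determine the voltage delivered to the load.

Lower segment x·R_p = 26.15 kΩ; upper segment (1−x)·R_p = 23.75 kΩ.
R_L loads the lower segment: effective lower R = 21.98 kΩ.
V_out = 10.6 × 21.98/(23.75 + 21.98) = 5.095 V.

V_out ≈ 5.09 V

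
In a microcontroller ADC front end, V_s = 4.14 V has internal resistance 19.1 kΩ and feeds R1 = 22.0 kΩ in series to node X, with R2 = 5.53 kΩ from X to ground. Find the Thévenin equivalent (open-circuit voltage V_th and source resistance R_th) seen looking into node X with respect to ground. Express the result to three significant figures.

R1' = 19.1 + 22.0 = 41.10 kΩ (source resistance + R1).
Open-circuit (no load on X): V_th = V_s · R2/(R1' + R2) = 4.14 × 5.53/(41.10 + 5.53) = 0.4910 V.
Zeroing V_s shorts the top of R1' to ground, so R_th = R1' ‖ R2 = 4.874 kΩ.

V_th ≈ 0.491 V, R_th ≈ 4.87 kΩ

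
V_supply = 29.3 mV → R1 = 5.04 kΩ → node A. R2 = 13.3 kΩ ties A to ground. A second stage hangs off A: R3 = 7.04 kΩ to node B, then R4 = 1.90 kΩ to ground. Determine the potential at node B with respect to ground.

Node A sees R2 in parallel with the series input of stage 2, R3 + R4 = 8.940 kΩ.
Effective lower resistance at A: R2 ‖ 8.940 = 5.346 kΩ.
First divider: V_A = V_supply · 5.346/(5.04 + 5.346) = 15.08 mV.
Then the unloaded second divider: V_B = V_A × R4/(R3+R4) = 15.08 × 0.2125 = 3.205 mV.

V_B ≈ 3.21 mV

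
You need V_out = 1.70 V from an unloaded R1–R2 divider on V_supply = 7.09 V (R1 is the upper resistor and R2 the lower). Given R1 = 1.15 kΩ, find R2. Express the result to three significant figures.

R2 ≈ 0.363 kΩ

V_out/V_supply = R2/(R1+R2) = 0.2398.
Rearranging, R2 = R1·k/(1−k) = 1.15 × 0.3154 = 0.3627 kΩ.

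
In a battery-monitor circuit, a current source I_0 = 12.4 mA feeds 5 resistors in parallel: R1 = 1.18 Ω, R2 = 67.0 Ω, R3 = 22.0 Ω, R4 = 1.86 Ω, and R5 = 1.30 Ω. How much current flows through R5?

I ≈ 4.31 mA

ΣG = 1/1.18 + 1/67.0 + 1/22.0 + 1/1.86 + 1/1.30 = 2.215.
Current divider: I(R5) = I_0 · G_k/ΣG = 12.4 × (0.7692/2.215) = 12.4 × 0.3473 = 4.307 mA.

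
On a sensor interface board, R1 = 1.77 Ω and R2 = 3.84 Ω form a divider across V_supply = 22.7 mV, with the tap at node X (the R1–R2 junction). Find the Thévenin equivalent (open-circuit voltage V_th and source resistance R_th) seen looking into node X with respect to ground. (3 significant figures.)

Open-circuit (no load on X): V_th = V_supply · R2/(R1 + R2) = 22.7 × 3.84/(1.770 + 3.84) = 15.54 mV.
Looking into X with the source shorted: R_th = R1·R2/(R1+R2) = 1.770 × 3.84/5.610 = 1.212 Ω.

V_th ≈ 15.5 mV, R_th ≈ 1.21 Ω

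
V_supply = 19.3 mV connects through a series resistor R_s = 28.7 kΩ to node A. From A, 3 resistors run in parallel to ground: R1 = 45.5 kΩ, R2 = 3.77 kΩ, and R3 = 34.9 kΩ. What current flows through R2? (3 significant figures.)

I ≈ 0.509 µA

Equivalent of the parallel group: R_p = 3.166 kΩ.
V_A = 19.3 × 3.166/31.87 = 1.917 mV.
Branch current I = V_A/R2 = 1.917/3.77 = 0.5086 µA.
(Check via current divider: I_total = 0.6057 µA; share G_k/ΣG = 0.8397 → same result.)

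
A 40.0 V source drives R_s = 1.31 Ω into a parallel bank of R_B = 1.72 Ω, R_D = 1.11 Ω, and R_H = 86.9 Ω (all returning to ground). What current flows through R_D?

I ≈ 12.2 A

Equivalent of the parallel group: R_p = 0.6694 Ω.
V_A by voltage divider: V_A = 40.0 × 0.6694/(1.31 + 0.6694) = 13.53 V.
Branch current I = V_A/R_D = 13.53/1.11 = 12.19 A.
(Equivalently: I_total = 20.21 A, then current-divider fraction G_k/ΣG = 0.6031.)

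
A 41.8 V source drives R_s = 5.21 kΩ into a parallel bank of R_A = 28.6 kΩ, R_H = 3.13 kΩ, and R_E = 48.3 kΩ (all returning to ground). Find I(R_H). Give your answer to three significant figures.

Parallel bank: R_p = 1/(1/28.6 + 1/3.13 + 1/48.3) = 2.666 kΩ.
Node voltage V_A = V_DC · R_p/(R_s + R_p) = 41.8 × 0.3385 = 14.15 V.
I(R_H) = V_A / R_H = 14.15/3.13 = 4.520 mA.
(Equivalently: I_total = 5.308 mA, then current-divider fraction G_k/ΣG = 0.8516.)

I ≈ 4.52 mA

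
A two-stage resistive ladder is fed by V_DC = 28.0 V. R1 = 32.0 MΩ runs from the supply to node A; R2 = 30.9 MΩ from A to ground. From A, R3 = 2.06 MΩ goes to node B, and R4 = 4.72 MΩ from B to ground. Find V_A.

V_A ≈ 4.14 V

The second stage (R3 + R4 = 6.780 MΩ) loads node A in parallel with R2.
Effective lower resistance at A: R2 ‖ 6.780 = 5.560 MΩ.
V_A = 28.0 × 5.560/(32.0 + 5.560) = 4.145 V.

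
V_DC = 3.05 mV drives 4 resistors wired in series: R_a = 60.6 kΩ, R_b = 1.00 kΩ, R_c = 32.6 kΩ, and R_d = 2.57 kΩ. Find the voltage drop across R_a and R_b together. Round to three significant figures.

Series total: ΣR = 60.6 + 1.00 + 32.6 + 2.57 = 96.77 kΩ.
R_{R_a..R_b} = 60.6 + 1.00 = 61.60 kΩ.
By the voltage-divider rule, V = 3.05 × 61.60/96.77 = 1.942 mV.

V ≈ 1.94 mV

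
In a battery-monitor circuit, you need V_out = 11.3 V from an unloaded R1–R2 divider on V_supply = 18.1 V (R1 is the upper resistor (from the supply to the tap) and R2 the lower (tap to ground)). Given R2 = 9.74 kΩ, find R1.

R1 ≈ 5.86 kΩ

The divider ratio is R2/(R1+R2) = 11.3/18.1 = 0.6243.
Rearranging, R1 = R2·(1−k)/k = 9.74 × 0.6018 = 5.861 kΩ.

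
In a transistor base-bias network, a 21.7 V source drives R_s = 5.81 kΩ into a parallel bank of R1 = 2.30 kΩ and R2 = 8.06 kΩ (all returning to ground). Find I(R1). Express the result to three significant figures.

I ≈ 2.22 mA

Combine the parallel branches: R_p = (1/2.30 + 1/8.06)⁻¹ = 1.789 kΩ.
V_A by voltage divider: V_A = 21.7 × 1.789/(5.81 + 1.789) = 5.110 V.
I(R1) = V_A / R1 = 5.110/2.30 = 2.222 mA.
(Equivalently: I_total = 2.855 mA, then current-divider fraction G_k/ΣG = 0.7780.)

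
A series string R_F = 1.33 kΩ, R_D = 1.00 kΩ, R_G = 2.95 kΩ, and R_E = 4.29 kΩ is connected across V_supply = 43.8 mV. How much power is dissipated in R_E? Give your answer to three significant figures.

P ≈ 89.9 nW

The common current is I = 43.8/9.570 = 4.577 µA.
V(R_E) = I·R = 19.63 mV; P = V·I = 19.63 × 4.577 = 89.86 nW.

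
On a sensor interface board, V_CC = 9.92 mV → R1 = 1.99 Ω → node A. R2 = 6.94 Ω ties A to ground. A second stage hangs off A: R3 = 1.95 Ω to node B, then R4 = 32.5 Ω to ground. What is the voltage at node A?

V_A ≈ 7.38 mV

The second stage (R3 + R4 = 34.45 Ω) loads node A in parallel with R2.
R2 ‖ (R3+R4) = 5.776 Ω.
V_A = 9.92 × 5.776/(1.99 + 5.776) = 7.378 mV.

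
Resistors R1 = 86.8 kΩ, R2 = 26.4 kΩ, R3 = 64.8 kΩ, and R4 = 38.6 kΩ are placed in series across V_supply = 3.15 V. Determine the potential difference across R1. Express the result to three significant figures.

V ≈ 1.26 V

ΣR = 86.8 + 26.4 + 64.8 + 38.6 = 216.6 kΩ.
Voltage divider: V = V_supply · (86.80 / 216.6) = 3.15 × 0.4007 = 1.262 V.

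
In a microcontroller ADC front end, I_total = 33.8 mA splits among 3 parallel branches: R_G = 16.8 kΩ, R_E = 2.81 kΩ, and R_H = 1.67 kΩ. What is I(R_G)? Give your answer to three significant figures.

I ≈ 1.98 mA

Total conductance ΣG = 1/16.8 + 1/2.81 + 1/1.67 = 1.014 (units of 1/kΩ).
Current divider: I(R_G) = I_total · G_k/ΣG = 33.8 × (0.05952/1.014) = 33.8 × 0.05869 = 1.984 mA.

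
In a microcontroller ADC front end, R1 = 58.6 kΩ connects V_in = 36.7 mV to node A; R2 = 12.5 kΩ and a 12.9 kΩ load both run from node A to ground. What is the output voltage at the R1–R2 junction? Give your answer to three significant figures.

V_out ≈ 3.59 mV

First combine the lower leg with the load: R2 ‖ R_L = 6.348 kΩ.
Then V_out = V_in · R2'/(R1 + R2') = 36.7 × 6.348/64.95 = 3.587 mV.
(Unloaded it would be 6.45 mV; the load pulls it down.)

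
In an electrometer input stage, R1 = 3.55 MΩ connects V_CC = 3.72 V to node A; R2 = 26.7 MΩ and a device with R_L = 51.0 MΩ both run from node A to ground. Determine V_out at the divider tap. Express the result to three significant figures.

V_out ≈ 3.09 V

First combine the lower leg with the load: R2 ‖ R_L = 17.53 MΩ.
Now apply the divider: V_out = 3.72 × 0.8316 = 3.093 V.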